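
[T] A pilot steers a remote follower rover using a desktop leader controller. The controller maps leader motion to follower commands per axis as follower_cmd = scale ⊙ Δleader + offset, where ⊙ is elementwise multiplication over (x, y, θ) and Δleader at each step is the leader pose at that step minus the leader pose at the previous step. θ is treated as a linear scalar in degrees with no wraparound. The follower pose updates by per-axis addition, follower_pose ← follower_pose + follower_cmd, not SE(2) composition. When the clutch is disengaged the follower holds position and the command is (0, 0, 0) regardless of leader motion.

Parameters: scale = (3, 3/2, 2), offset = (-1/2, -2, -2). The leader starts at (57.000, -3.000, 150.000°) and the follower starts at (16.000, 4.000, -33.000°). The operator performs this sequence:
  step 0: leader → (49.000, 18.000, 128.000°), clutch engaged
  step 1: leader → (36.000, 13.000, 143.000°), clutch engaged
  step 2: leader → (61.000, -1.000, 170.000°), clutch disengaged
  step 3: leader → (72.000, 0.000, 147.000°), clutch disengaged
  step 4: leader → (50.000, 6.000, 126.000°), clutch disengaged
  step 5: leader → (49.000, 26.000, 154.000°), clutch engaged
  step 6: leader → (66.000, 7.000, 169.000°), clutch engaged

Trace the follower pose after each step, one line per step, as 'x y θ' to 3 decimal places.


-8.500 33.500 -79.000
-48.000 24.000 -51.000
-48.000 24.000 -51.000
-48.000 24.000 -51.000
-48.000 24.000 -51.000
-51.500 52.000 3.000
-1.000 21.500 31.000

step 0: Δleader=(-8.000, 21.000, -22.000°), engaged; cmd=(-24.500, 29.500, -46.000°) → follower=(-8.500, 33.500, -79.000°)
step 1: Δleader=(-13.000, -5.000, 15.000°), engaged; cmd=(-39.500, -9.500, 28.000°) → follower=(-48.000, 24.000, -51.000°)
step 2: Δleader=(25.000, -14.000, 27.000°), disengaged; cmd=(0,0,0) → follower holds at (-48.000, 24.000, -51.000°)
step 3: Δleader=(11.000, 1.000, -23.000°), disengaged; cmd=(0,0,0) → follower holds at (-48.000, 24.000, -51.000°)
step 4: Δleader=(-22.000, 6.000, -21.000°), disengaged; cmd=(0,0,0) → follower holds at (-48.000, 24.000, -51.000°)
step 5: Δleader=(-1.000, 20.000, 28.000°), engaged; cmd=(-3.500, 28.000, 54.000°) → follower=(-51.500, 52.000, 3.000°)
step 6: Δleader=(17.000, -19.000, 15.000°), engaged; cmd=(50.500, -30.500, 28.000°) → follower=(-1.000, 21.500, 31.000°)


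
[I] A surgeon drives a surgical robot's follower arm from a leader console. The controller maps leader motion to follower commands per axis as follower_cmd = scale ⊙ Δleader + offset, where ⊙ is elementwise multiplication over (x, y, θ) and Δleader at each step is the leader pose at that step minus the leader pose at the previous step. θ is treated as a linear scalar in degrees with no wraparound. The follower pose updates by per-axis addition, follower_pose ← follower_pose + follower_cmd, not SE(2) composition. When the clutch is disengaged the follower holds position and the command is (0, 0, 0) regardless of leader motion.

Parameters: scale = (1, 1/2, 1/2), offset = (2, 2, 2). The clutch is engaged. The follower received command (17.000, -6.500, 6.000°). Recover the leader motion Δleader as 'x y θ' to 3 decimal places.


15.000 -17.000 8.000

axis x: (17.000 − 2) / (1) = 15.000
axis y: (-6.500 − 2) / (1/2) = -17.000
axis θ: (6.000 − 2) / (1/2) = 8.000


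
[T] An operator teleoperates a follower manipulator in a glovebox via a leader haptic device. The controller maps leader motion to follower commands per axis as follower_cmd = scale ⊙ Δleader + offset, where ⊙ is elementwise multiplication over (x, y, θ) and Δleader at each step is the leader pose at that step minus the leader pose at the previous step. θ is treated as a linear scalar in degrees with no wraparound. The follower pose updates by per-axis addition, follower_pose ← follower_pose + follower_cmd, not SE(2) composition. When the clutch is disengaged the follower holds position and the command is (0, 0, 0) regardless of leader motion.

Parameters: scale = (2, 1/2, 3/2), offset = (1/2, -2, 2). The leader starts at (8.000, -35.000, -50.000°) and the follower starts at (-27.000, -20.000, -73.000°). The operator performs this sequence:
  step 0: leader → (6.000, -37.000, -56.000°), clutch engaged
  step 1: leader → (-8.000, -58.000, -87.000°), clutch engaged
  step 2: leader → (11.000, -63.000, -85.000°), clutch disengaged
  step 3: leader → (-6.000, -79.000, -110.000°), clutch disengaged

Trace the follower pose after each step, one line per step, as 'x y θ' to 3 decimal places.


-30.500 -23.000 -80.000
-58.000 -35.500 -124.500
-58.000 -35.500 -124.500
-58.000 -35.500 -124.500

step 0: Δleader=(-2.000, -2.000, -6.000°), engaged; cmd=(-3.500, -3.000, -7.000°) → follower=(-30.500, -23.000, -80.000°)
step 1: Δleader=(-14.000, -21.000, -31.000°), engaged; cmd=(-27.500, -12.500, -44.500°) → follower=(-58.000, -35.500, -124.500°)
step 2: Δleader=(19.000, -5.000, 2.000°), disengaged; cmd=(0,0,0) → follower holds at (-58.000, -35.500, -124.500°)
step 3: Δleader=(-17.000, -16.000, -25.000°), disengaged; cmd=(0,0,0) → follower holds at (-58.000, -35.500, -124.500°)


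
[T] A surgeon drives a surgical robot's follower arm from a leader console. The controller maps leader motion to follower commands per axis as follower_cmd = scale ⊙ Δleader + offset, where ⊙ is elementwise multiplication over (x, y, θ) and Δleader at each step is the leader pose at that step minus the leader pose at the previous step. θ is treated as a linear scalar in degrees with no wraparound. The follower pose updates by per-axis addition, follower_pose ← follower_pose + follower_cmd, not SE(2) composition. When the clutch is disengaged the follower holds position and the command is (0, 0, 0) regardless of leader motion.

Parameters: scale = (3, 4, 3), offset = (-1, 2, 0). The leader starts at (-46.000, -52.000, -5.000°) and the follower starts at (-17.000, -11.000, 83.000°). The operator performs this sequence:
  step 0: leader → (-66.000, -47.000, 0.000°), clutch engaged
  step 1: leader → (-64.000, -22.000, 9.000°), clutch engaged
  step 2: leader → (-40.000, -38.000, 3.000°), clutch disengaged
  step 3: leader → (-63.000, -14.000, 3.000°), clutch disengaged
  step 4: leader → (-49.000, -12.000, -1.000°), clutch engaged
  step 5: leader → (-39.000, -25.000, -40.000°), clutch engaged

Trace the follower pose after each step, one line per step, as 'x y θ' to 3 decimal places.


-78.000 11.000 98.000
-73.000 113.000 125.000
-73.000 113.000 125.000
-73.000 113.000 125.000
-32.000 123.000 113.000
-3.000 73.000 -4.000

step 0: Δleader=(-20.000, 5.000, 5.000°), engaged; cmd=(-61.000, 22.000, 15.000°) → follower=(-78.000, 11.000, 98.000°)
step 1: Δleader=(2.000, 25.000, 9.000°), engaged; cmd=(5.000, 102.000, 27.000°) → follower=(-73.000, 113.000, 125.000°)
step 2: Δleader=(24.000, -16.000, -6.000°), disengaged; cmd=(0,0,0) → follower holds at (-73.000, 113.000, 125.000°)
step 3: Δleader=(-23.000, 24.000, 0.000°), disengaged; cmd=(0,0,0) → follower holds at (-73.000, 113.000, 125.000°)
step 4: Δleader=(14.000, 2.000, -4.000°), engaged; cmd=(41.000, 10.000, -12.000°) → follower=(-32.000, 123.000, 113.000°)
step 5: Δleader=(10.000, -13.000, -39.000°), engaged; cmd=(29.000, -50.000, -117.000°) → follower=(-3.000, 73.000, -4.000°)


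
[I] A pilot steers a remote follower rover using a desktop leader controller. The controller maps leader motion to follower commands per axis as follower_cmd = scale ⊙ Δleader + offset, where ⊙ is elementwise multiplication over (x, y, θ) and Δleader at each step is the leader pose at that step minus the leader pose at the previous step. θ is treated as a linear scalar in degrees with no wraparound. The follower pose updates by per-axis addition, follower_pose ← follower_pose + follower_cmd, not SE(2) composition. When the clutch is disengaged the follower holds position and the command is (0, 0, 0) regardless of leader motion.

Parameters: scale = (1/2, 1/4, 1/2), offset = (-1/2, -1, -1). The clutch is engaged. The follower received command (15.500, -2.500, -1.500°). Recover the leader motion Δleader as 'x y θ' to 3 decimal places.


axis x: (15.500 − -1/2) / (1/2) = 32.000
axis y: (-2.500 − -1) / (1/4) = -6.000
axis θ: (-1.500 − -1) / (1/2) = -1.000

32.000 -6.000 -1.000


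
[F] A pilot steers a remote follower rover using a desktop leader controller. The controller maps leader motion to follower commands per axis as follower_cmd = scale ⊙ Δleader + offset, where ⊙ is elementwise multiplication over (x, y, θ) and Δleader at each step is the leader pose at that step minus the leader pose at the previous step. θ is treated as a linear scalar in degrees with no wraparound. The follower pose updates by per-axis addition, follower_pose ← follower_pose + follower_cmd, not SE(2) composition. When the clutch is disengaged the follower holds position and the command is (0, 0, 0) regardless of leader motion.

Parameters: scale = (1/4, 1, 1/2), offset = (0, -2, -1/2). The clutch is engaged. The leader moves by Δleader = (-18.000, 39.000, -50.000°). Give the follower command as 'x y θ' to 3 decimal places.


axis x: 1/4·-18.000 + 0 = -4.500
axis y: 1·39.000 + -2 = 37.000
axis θ: 1/2·-50.000 + -1/2 = -25.500

-4.500 37.000 -25.500


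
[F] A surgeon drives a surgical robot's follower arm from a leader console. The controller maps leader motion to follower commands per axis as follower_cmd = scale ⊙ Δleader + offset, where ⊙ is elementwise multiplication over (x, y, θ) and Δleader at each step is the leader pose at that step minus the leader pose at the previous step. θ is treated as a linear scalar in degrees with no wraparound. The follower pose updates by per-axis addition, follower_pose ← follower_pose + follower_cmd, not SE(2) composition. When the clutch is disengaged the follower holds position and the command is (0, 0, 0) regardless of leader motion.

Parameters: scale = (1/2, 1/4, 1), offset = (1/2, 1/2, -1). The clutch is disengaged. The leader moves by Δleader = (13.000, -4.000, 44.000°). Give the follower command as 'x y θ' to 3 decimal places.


0.000 0.000 0.000

clutch disengaged → follower holds; cmd = (0, 0, 0)


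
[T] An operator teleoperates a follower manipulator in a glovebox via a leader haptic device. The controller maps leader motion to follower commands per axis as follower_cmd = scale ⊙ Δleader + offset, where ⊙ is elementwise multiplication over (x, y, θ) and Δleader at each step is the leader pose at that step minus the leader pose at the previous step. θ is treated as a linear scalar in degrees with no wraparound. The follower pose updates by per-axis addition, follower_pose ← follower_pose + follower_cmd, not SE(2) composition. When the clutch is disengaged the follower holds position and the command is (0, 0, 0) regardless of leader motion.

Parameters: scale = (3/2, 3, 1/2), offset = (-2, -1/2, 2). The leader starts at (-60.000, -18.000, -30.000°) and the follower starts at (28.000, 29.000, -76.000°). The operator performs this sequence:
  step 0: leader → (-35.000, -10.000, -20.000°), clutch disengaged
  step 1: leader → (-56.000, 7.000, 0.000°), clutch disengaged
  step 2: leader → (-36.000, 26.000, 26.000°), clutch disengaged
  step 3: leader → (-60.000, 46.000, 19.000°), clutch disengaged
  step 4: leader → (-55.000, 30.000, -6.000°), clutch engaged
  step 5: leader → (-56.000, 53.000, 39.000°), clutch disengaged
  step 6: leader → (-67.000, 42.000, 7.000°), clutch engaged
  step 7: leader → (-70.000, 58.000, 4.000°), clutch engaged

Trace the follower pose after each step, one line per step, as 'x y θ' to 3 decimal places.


28.000 29.000 -76.000
28.000 29.000 -76.000
28.000 29.000 -76.000
28.000 29.000 -76.000
33.500 -19.500 -86.500
33.500 -19.500 -86.500
15.000 -53.000 -100.500
8.500 -5.500 -100.000

step 0: Δleader=(25.000, 8.000, 10.000°), disengaged; cmd=(0,0,0) → follower holds at (28.000, 29.000, -76.000°)
step 1: Δleader=(-21.000, 17.000, 20.000°), disengaged; cmd=(0,0,0) → follower holds at (28.000, 29.000, -76.000°)
step 2: Δleader=(20.000, 19.000, 26.000°), disengaged; cmd=(0,0,0) → follower holds at (28.000, 29.000, -76.000°)
step 3: Δleader=(-24.000, 20.000, -7.000°), disengaged; cmd=(0,0,0) → follower holds at (28.000, 29.000, -76.000°)
step 4: Δleader=(5.000, -16.000, -25.000°), engaged; cmd=(5.500, -48.500, -10.500°) → follower=(33.500, -19.500, -86.500°)
step 5: Δleader=(-1.000, 23.000, 45.000°), disengaged; cmd=(0,0,0) → follower holds at (33.500, -19.500, -86.500°)
step 6: Δleader=(-11.000, -11.000, -32.000°), engaged; cmd=(-18.500, -33.500, -14.000°) → follower=(15.000, -53.000, -100.500°)
step 7: Δleader=(-3.000, 16.000, -3.000°), engaged; cmd=(-6.500, 47.500, 0.500°) → follower=(8.500, -5.500, -100.000°)


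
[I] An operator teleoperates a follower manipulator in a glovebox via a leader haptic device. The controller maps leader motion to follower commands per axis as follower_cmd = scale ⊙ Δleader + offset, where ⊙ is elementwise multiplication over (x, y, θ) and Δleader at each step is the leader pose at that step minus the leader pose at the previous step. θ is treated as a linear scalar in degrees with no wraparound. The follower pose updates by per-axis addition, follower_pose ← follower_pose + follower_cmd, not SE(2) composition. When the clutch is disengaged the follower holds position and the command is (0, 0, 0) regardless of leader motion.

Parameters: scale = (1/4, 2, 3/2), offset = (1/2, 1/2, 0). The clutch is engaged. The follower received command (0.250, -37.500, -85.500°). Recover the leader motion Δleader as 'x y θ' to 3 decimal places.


axis x: (0.250 − 1/2) / (1/4) = -1.000
axis y: (-37.500 − 1/2) / (2) = -19.000
axis θ: (-85.500 − 0) / (3/2) = -57.000

-1.000 -19.000 -57.000


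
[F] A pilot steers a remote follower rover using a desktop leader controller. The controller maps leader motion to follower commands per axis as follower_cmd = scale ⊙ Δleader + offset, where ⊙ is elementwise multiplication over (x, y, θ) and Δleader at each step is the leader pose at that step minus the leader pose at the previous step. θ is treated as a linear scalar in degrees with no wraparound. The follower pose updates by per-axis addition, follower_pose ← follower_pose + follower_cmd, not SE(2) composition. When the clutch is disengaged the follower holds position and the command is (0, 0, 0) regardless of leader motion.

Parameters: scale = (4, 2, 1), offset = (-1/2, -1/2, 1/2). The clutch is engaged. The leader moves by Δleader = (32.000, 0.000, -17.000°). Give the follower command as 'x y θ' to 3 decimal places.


axis x: 4·32.000 + -1/2 = 127.500
axis y: 2·0.000 + -1/2 = -0.500
axis θ: 1·-17.000 + 1/2 = -16.500

127.500 -0.500 -16.500


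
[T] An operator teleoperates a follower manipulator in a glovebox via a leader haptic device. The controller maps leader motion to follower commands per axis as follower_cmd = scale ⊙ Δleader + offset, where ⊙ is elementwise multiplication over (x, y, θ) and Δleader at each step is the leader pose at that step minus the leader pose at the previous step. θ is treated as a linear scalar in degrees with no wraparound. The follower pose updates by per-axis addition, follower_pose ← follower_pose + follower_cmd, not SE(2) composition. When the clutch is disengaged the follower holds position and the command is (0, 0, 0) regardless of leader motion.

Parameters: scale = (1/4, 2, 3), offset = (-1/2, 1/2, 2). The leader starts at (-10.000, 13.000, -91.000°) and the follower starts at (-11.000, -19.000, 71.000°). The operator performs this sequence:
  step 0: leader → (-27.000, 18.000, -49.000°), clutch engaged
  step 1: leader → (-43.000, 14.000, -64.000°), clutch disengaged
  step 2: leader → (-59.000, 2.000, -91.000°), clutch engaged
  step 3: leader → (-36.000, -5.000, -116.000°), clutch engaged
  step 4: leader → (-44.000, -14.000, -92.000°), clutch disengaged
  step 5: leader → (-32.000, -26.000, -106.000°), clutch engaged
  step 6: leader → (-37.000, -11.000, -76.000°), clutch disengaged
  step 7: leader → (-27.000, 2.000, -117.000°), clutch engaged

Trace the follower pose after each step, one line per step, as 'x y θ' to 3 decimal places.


step 0: Δleader=(-17.000, 5.000, 42.000°), engaged; cmd=(-4.750, 10.500, 128.000°) → follower=(-15.750, -8.500, 199.000°)
step 1: Δleader=(-16.000, -4.000, -15.000°), disengaged; cmd=(0,0,0) → follower holds at (-15.750, -8.500, 199.000°)
step 2: Δleader=(-16.000, -12.000, -27.000°), engaged; cmd=(-4.500, -23.500, -79.000°) → follower=(-20.250, -32.000, 120.000°)
step 3: Δleader=(23.000, -7.000, -25.000°), engaged; cmd=(5.250, -13.500, -73.000°) → follower=(-15.000, -45.500, 47.000°)
step 4: Δleader=(-8.000, -9.000, 24.000°), disengaged; cmd=(0,0,0) → follower holds at (-15.000, -45.500, 47.000°)
step 5: Δleader=(12.000, -12.000, -14.000°), engaged; cmd=(2.500, -23.500, -40.000°) → follower=(-12.500, -69.000, 7.000°)
step 6: Δleader=(-5.000, 15.000, 30.000°), disengaged; cmd=(0,0,0) → follower holds at (-12.500, -69.000, 7.000°)
step 7: Δleader=(10.000, 13.000, -41.000°), engaged; cmd=(2.000, 26.500, -121.000°) → follower=(-10.500, -42.500, -114.000°)

-15.750 -8.500 199.000
-15.750 -8.500 199.000
-20.250 -32.000 120.000
-15.000 -45.500 47.000
-15.000 -45.500 47.000
-12.500 -69.000 7.000
-12.500 -69.000 7.000
-10.500 -42.500 -114.000


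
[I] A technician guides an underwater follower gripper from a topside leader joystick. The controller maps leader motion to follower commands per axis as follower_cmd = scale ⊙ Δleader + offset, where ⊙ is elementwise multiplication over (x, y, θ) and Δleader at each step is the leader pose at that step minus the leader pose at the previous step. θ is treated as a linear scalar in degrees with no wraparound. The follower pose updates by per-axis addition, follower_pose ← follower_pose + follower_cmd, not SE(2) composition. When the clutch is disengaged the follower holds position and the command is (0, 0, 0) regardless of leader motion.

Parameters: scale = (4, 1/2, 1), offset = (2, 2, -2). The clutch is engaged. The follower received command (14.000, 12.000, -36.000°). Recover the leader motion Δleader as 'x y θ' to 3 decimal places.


axis x: (14.000 − 2) / (4) = 3.000
axis y: (12.000 − 2) / (1/2) = 20.000
axis θ: (-36.000 − -2) / (1) = -34.000

3.000 20.000 -34.000


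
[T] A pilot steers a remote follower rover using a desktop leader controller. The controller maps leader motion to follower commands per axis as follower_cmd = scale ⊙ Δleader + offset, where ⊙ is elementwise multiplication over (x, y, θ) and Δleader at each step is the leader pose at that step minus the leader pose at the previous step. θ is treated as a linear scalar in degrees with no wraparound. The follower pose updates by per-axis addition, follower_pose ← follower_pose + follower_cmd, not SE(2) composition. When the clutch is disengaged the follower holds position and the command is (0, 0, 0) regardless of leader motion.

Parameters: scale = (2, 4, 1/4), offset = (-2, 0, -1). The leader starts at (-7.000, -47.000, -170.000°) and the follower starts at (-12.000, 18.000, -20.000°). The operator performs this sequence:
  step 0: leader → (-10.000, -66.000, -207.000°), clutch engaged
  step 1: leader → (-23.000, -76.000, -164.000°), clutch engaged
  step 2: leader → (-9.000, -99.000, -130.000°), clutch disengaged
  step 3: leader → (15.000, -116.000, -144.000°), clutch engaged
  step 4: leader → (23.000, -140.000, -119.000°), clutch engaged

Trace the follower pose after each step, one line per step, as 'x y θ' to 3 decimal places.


-20.000 -58.000 -30.250
-48.000 -98.000 -20.500
-48.000 -98.000 -20.500
-2.000 -166.000 -25.000
12.000 -262.000 -19.750

step 0: Δleader=(-3.000, -19.000, -37.000°), engaged; cmd=(-8.000, -76.000, -10.250°) → follower=(-20.000, -58.000, -30.250°)
step 1: Δleader=(-13.000, -10.000, 43.000°), engaged; cmd=(-28.000, -40.000, 9.750°) → follower=(-48.000, -98.000, -20.500°)
step 2: Δleader=(14.000, -23.000, 34.000°), disengaged; cmd=(0,0,0) → follower holds at (-48.000, -98.000, -20.500°)
step 3: Δleader=(24.000, -17.000, -14.000°), engaged; cmd=(46.000, -68.000, -4.500°) → follower=(-2.000, -166.000, -25.000°)
step 4: Δleader=(8.000, -24.000, 25.000°), engaged; cmd=(14.000, -96.000, 5.250°) → follower=(12.000, -262.000, -19.750°)


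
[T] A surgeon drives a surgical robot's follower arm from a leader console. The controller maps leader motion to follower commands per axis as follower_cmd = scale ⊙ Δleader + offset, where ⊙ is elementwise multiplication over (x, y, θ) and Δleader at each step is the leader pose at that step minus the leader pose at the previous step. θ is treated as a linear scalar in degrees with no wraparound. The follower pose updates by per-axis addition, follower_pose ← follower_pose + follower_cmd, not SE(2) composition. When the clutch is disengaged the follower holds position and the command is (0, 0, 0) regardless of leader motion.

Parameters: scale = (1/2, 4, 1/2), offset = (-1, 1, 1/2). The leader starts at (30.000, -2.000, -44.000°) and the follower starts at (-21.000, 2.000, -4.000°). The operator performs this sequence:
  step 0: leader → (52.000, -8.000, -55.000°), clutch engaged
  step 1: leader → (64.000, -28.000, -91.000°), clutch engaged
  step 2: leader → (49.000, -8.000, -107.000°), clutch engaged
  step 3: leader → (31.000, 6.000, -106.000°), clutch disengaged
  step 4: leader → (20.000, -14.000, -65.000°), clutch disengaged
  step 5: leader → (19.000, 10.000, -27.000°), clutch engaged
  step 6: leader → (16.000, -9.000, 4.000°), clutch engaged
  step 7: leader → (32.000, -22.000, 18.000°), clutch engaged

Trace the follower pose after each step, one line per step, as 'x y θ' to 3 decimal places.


-11.000 -21.000 -9.000
-6.000 -100.000 -26.500
-14.500 -19.000 -34.000
-14.500 -19.000 -34.000
-14.500 -19.000 -34.000
-16.000 78.000 -14.500
-18.500 3.000 1.500
-11.500 -48.000 9.000

step 0: Δleader=(22.000, -6.000, -11.000°), engaged; cmd=(10.000, -23.000, -5.000°) → follower=(-11.000, -21.000, -9.000°)
step 1: Δleader=(12.000, -20.000, -36.000°), engaged; cmd=(5.000, -79.000, -17.500°) → follower=(-6.000, -100.000, -26.500°)
step 2: Δleader=(-15.000, 20.000, -16.000°), engaged; cmd=(-8.500, 81.000, -7.500°) → follower=(-14.500, -19.000, -34.000°)
step 3: Δleader=(-18.000, 14.000, 1.000°), disengaged; cmd=(0,0,0) → follower holds at (-14.500, -19.000, -34.000°)
step 4: Δleader=(-11.000, -20.000, 41.000°), disengaged; cmd=(0,0,0) → follower holds at (-14.500, -19.000, -34.000°)
step 5: Δleader=(-1.000, 24.000, 38.000°), engaged; cmd=(-1.500, 97.000, 19.500°) → follower=(-16.000, 78.000, -14.500°)
step 6: Δleader=(-3.000, -19.000, 31.000°), engaged; cmd=(-2.500, -75.000, 16.000°) → follower=(-18.500, 3.000, 1.500°)
step 7: Δleader=(16.000, -13.000, 14.000°), engaged; cmd=(7.000, -51.000, 7.500°) → follower=(-11.500, -48.000, 9.000°)


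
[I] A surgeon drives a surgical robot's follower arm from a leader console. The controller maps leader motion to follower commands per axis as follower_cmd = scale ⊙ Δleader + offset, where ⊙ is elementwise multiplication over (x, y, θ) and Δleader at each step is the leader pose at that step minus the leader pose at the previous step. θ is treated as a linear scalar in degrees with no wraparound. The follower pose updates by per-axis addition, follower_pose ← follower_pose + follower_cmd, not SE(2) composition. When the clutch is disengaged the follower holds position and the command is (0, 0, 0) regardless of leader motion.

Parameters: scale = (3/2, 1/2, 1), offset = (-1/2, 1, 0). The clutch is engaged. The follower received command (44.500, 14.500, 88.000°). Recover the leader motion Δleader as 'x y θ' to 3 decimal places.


axis x: (44.500 − -1/2) / (3/2) = 30.000
axis y: (14.500 − 1) / (1/2) = 27.000
axis θ: (88.000 − 0) / (1) = 88.000

30.000 27.000 88.000


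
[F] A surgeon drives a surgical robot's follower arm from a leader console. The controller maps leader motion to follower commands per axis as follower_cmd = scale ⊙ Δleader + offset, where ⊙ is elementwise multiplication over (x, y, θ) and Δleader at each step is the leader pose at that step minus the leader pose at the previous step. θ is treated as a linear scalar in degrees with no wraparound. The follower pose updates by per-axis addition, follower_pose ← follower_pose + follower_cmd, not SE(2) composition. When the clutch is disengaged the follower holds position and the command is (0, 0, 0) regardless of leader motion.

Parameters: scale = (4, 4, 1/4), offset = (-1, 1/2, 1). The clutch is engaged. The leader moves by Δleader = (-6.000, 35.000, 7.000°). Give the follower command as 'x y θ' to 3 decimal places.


axis x: 4·-6.000 + -1 = -25.000
axis y: 4·35.000 + 1/2 = 140.500
axis θ: 1/4·7.000 + 1 = 2.750

-25.000 140.500 2.750


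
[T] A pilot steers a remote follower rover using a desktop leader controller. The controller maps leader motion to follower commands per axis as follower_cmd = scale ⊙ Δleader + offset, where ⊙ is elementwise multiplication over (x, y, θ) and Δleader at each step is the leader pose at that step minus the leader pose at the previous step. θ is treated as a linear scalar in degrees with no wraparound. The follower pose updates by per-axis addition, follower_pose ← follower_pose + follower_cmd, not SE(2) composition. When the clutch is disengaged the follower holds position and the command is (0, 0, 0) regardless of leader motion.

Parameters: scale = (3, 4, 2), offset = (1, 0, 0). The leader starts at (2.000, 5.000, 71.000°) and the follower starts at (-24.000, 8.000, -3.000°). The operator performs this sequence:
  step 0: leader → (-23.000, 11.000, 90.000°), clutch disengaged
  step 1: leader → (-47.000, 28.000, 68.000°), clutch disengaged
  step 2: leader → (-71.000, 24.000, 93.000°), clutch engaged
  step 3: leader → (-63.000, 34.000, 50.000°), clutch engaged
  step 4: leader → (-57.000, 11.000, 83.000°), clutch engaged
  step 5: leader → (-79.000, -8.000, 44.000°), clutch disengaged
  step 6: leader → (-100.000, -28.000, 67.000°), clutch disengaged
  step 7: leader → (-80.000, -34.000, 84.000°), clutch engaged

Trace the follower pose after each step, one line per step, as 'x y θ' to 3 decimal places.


-24.000 8.000 -3.000
-24.000 8.000 -3.000
-95.000 -8.000 47.000
-70.000 32.000 -39.000
-51.000 -60.000 27.000
-51.000 -60.000 27.000
-51.000 -60.000 27.000
10.000 -84.000 61.000

step 0: Δleader=(-25.000, 6.000, 19.000°), disengaged; cmd=(0,0,0) → follower holds at (-24.000, 8.000, -3.000°)
step 1: Δleader=(-24.000, 17.000, -22.000°), disengaged; cmd=(0,0,0) → follower holds at (-24.000, 8.000, -3.000°)
step 2: Δleader=(-24.000, -4.000, 25.000°), engaged; cmd=(-71.000, -16.000, 50.000°) → follower=(-95.000, -8.000, 47.000°)
step 3: Δleader=(8.000, 10.000, -43.000°), engaged; cmd=(25.000, 40.000, -86.000°) → follower=(-70.000, 32.000, -39.000°)
step 4: Δleader=(6.000, -23.000, 33.000°), engaged; cmd=(19.000, -92.000, 66.000°) → follower=(-51.000, -60.000, 27.000°)
step 5: Δleader=(-22.000, -19.000, -39.000°), disengaged; cmd=(0,0,0) → follower holds at (-51.000, -60.000, 27.000°)
step 6: Δleader=(-21.000, -20.000, 23.000°), disengaged; cmd=(0,0,0) → follower holds at (-51.000, -60.000, 27.000°)
step 7: Δleader=(20.000, -6.000, 17.000°), engaged; cmd=(61.000, -24.000, 34.000°) → follower=(10.000, -84.000, 61.000°)


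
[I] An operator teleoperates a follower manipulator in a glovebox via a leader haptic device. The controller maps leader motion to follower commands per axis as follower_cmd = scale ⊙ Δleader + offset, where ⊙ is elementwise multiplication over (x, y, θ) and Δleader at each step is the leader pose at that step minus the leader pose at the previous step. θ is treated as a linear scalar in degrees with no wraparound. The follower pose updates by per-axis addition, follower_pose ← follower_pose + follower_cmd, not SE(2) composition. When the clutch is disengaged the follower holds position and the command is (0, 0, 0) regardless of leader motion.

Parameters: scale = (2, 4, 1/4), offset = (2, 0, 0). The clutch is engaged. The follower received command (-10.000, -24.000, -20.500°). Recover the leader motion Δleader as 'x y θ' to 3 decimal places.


axis x: (-10.000 − 2) / (2) = -6.000
axis y: (-24.000 − 0) / (4) = -6.000
axis θ: (-20.500 − 0) / (1/4) = -82.000

-6.000 -6.000 -82.000


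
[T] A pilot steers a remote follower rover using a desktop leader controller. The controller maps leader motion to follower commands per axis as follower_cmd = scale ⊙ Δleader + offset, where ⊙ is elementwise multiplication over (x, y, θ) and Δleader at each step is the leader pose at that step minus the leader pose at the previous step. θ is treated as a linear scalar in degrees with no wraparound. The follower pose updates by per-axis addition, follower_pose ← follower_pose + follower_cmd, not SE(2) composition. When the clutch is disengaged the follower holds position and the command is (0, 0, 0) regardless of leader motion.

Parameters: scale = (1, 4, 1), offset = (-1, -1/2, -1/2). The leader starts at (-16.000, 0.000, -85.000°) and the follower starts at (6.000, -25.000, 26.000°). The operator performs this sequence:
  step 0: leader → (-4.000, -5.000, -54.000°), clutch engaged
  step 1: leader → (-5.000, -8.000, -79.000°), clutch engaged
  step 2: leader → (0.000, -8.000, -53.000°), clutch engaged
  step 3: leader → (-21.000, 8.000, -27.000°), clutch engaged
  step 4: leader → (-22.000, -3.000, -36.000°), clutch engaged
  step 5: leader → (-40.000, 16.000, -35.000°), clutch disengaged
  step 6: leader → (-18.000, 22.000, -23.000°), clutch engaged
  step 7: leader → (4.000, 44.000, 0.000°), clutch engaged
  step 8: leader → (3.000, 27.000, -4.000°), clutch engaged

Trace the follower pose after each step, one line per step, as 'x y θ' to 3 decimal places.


17.000 -45.500 56.500
15.000 -58.000 31.000
19.000 -58.500 56.500
-3.000 5.000 82.000
-5.000 -39.500 72.500
-5.000 -39.500 72.500
16.000 -16.000 84.000
37.000 71.500 106.500
35.000 3.000 102.000

step 0: Δleader=(12.000, -5.000, 31.000°), engaged; cmd=(11.000, -20.500, 30.500°) → follower=(17.000, -45.500, 56.500°)
step 1: Δleader=(-1.000, -3.000, -25.000°), engaged; cmd=(-2.000, -12.500, -25.500°) → follower=(15.000, -58.000, 31.000°)
step 2: Δleader=(5.000, 0.000, 26.000°), engaged; cmd=(4.000, -0.500, 25.500°) → follower=(19.000, -58.500, 56.500°)
step 3: Δleader=(-21.000, 16.000, 26.000°), engaged; cmd=(-22.000, 63.500, 25.500°) → follower=(-3.000, 5.000, 82.000°)
step 4: Δleader=(-1.000, -11.000, -9.000°), engaged; cmd=(-2.000, -44.500, -9.500°) → follower=(-5.000, -39.500, 72.500°)
step 5: Δleader=(-18.000, 19.000, 1.000°), disengaged; cmd=(0,0,0) → follower holds at (-5.000, -39.500, 72.500°)
step 6: Δleader=(22.000, 6.000, 12.000°), engaged; cmd=(21.000, 23.500, 11.500°) → follower=(16.000, -16.000, 84.000°)
step 7: Δleader=(22.000, 22.000, 23.000°), engaged; cmd=(21.000, 87.500, 22.500°) → follower=(37.000, 71.500, 106.500°)
step 8: Δleader=(-1.000, -17.000, -4.000°), engaged; cmd=(-2.000, -68.500, -4.500°) → follower=(35.000, 3.000, 102.000°)


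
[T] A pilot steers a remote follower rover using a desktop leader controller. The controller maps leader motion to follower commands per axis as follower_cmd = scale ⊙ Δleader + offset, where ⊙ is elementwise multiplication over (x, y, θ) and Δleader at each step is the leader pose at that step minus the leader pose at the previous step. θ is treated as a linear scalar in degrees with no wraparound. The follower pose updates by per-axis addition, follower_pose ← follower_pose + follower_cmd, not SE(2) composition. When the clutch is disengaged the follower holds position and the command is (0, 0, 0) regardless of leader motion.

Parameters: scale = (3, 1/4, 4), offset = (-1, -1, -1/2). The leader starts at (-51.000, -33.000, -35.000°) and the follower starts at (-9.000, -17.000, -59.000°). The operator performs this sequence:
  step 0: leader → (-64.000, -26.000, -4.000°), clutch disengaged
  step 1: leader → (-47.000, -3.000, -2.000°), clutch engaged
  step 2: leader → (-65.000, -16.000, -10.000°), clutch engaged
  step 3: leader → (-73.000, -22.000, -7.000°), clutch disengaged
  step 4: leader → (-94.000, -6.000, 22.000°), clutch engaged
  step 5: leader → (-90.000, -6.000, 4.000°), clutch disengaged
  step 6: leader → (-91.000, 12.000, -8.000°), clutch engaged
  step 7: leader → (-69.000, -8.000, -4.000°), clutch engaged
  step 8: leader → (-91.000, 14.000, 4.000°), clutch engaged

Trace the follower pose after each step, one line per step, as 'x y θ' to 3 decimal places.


-9.000 -17.000 -59.000
41.000 -12.250 -51.500
-14.000 -16.500 -84.000
-14.000 -16.500 -84.000
-78.000 -13.500 31.500
-78.000 -13.500 31.500
-82.000 -10.000 -17.000
-17.000 -16.000 -1.500
-84.000 -11.500 30.000

step 0: Δleader=(-13.000, 7.000, 31.000°), disengaged; cmd=(0,0,0) → follower holds at (-9.000, -17.000, -59.000°)
step 1: Δleader=(17.000, 23.000, 2.000°), engaged; cmd=(50.000, 4.750, 7.500°) → follower=(41.000, -12.250, -51.500°)
step 2: Δleader=(-18.000, -13.000, -8.000°), engaged; cmd=(-55.000, -4.250, -32.500°) → follower=(-14.000, -16.500, -84.000°)
step 3: Δleader=(-8.000, -6.000, 3.000°), disengaged; cmd=(0,0,0) → follower holds at (-14.000, -16.500, -84.000°)
step 4: Δleader=(-21.000, 16.000, 29.000°), engaged; cmd=(-64.000, 3.000, 115.500°) → follower=(-78.000, -13.500, 31.500°)
step 5: Δleader=(4.000, 0.000, -18.000°), disengaged; cmd=(0,0,0) → follower holds at (-78.000, -13.500, 31.500°)
step 6: Δleader=(-1.000, 18.000, -12.000°), engaged; cmd=(-4.000, 3.500, -48.500°) → follower=(-82.000, -10.000, -17.000°)
step 7: Δleader=(22.000, -20.000, 4.000°), engaged; cmd=(65.000, -6.000, 15.500°) → follower=(-17.000, -16.000, -1.500°)
step 8: Δleader=(-22.000, 22.000, 8.000°), engaged; cmd=(-67.000, 4.500, 31.500°) → follower=(-84.000, -11.500, 30.000°)


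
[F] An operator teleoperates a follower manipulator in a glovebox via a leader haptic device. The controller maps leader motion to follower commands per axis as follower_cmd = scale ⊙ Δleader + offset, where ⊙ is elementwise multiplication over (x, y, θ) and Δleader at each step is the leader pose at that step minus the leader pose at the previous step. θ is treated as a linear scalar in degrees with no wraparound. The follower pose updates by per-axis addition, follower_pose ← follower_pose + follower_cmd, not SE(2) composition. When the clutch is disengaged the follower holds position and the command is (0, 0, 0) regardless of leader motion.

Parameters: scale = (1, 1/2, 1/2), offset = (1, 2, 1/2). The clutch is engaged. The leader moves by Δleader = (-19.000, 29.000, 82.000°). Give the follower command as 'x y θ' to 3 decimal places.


-18.000 16.500 41.500

axis x: 1·-19.000 + 1 = -18.000
axis y: 1/2·29.000 + 2 = 16.500
axis θ: 1/2·82.000 + 1/2 = 41.500


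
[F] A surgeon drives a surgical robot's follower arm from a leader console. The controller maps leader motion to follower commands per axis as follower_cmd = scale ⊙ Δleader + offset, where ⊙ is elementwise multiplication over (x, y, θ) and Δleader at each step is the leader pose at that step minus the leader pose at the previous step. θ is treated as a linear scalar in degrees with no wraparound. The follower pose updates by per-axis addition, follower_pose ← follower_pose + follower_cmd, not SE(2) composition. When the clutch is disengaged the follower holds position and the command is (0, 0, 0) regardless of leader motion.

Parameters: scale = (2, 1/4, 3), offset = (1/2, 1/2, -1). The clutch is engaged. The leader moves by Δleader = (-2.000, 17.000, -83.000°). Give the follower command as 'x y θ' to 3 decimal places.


-3.500 4.750 -250.000

axis x: 2·-2.000 + 1/2 = -3.500
axis y: 1/4·17.000 + 1/2 = 4.750
axis θ: 3·-83.000 + -1 = -250.000


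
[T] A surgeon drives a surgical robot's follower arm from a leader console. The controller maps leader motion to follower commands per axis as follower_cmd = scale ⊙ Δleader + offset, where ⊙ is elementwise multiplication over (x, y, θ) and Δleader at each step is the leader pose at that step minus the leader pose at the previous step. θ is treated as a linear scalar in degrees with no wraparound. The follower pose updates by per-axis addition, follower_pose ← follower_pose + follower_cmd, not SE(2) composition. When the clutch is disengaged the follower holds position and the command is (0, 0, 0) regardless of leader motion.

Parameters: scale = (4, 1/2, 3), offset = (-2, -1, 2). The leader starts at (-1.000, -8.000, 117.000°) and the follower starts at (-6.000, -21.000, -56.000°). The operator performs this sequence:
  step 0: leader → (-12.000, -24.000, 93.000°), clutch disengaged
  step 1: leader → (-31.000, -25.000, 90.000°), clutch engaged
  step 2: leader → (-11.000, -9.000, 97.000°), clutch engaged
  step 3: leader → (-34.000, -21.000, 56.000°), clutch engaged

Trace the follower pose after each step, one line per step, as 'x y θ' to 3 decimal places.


step 0: Δleader=(-11.000, -16.000, -24.000°), disengaged; cmd=(0,0,0) → follower holds at (-6.000, -21.000, -56.000°)
step 1: Δleader=(-19.000, -1.000, -3.000°), engaged; cmd=(-78.000, -1.500, -7.000°) → follower=(-84.000, -22.500, -63.000°)
step 2: Δleader=(20.000, 16.000, 7.000°), engaged; cmd=(78.000, 7.000, 23.000°) → follower=(-6.000, -15.500, -40.000°)
step 3: Δleader=(-23.000, -12.000, -41.000°), engaged; cmd=(-94.000, -7.000, -121.000°) → follower=(-100.000, -22.500, -161.000°)

-6.000 -21.000 -56.000
-84.000 -22.500 -63.000
-6.000 -15.500 -40.000
-100.000 -22.500 -161.000


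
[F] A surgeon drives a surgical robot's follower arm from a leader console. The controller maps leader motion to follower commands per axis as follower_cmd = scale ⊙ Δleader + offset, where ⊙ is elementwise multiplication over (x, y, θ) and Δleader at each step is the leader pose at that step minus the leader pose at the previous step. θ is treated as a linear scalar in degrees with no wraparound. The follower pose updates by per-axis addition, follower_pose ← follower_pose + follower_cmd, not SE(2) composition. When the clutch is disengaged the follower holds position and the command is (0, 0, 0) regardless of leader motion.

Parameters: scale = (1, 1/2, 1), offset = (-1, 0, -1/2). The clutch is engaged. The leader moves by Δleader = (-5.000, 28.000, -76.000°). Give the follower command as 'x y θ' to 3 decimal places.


-6.000 14.000 -76.500

axis x: 1·-5.000 + -1 = -6.000
axis y: 1/2·28.000 + 0 = 14.000
axis θ: 1·-76.000 + -1/2 = -76.500


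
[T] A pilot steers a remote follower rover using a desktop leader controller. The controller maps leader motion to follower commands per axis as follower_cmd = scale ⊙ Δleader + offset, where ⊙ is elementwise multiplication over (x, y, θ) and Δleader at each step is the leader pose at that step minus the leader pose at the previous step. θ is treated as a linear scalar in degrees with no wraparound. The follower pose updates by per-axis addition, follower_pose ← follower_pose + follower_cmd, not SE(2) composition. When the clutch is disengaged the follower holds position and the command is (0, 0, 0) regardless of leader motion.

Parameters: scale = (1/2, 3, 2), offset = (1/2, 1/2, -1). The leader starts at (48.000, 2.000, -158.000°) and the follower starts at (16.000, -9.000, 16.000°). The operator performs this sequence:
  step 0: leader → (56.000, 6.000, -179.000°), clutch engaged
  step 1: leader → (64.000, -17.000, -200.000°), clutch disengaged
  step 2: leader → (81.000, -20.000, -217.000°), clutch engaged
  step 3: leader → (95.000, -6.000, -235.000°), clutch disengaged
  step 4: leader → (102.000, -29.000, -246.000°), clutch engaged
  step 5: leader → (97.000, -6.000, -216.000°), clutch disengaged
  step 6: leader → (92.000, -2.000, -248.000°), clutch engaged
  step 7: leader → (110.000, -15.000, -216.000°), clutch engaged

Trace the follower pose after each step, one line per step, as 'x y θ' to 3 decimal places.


step 0: Δleader=(8.000, 4.000, -21.000°), engaged; cmd=(4.500, 12.500, -43.000°) → follower=(20.500, 3.500, -27.000°)
step 1: Δleader=(8.000, -23.000, -21.000°), disengaged; cmd=(0,0,0) → follower holds at (20.500, 3.500, -27.000°)
step 2: Δleader=(17.000, -3.000, -17.000°), engaged; cmd=(9.000, -8.500, -35.000°) → follower=(29.500, -5.000, -62.000°)
step 3: Δleader=(14.000, 14.000, -18.000°), disengaged; cmd=(0,0,0) → follower holds at (29.500, -5.000, -62.000°)
step 4: Δleader=(7.000, -23.000, -11.000°), engaged; cmd=(4.000, -68.500, -23.000°) → follower=(33.500, -73.500, -85.000°)
step 5: Δleader=(-5.000, 23.000, 30.000°), disengaged; cmd=(0,0,0) → follower holds at (33.500, -73.500, -85.000°)
step 6: Δleader=(-5.000, 4.000, -32.000°), engaged; cmd=(-2.000, 12.500, -65.000°) → follower=(31.500, -61.000, -150.000°)
step 7: Δleader=(18.000, -13.000, 32.000°), engaged; cmd=(9.500, -38.500, 63.000°) → follower=(41.000, -99.500, -87.000°)

20.500 3.500 -27.000
20.500 3.500 -27.000
29.500 -5.000 -62.000
29.500 -5.000 -62.000
33.500 -73.500 -85.000
33.500 -73.500 -85.000
31.500 -61.000 -150.000
41.000 -99.500 -87.000
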